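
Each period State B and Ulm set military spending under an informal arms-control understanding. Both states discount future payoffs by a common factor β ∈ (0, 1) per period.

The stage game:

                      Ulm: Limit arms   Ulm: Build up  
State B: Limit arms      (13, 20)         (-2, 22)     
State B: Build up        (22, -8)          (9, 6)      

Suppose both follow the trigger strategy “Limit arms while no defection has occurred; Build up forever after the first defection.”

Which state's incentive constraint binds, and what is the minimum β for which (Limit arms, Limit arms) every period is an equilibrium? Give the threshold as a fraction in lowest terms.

State B; β ≥ 9/13

For State B: deviation gain 22−13 = 9, per-period punishment loss 13−9 = 4. IC gives β ≥ 9/13.
For Ulm: gain 2, loss 14 per period, so β ≥ 2/16 = 1/8.
The tighter constraint is State B's, so cooperation needs β ≥ 9/13.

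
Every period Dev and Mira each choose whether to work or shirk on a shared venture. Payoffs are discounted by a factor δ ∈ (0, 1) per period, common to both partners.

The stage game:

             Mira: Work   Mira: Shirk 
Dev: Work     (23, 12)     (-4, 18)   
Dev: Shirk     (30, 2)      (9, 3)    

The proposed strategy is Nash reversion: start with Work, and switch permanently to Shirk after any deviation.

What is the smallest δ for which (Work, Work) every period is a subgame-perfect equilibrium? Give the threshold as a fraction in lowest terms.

2/5

Dev's threshold: (30−23)/(30−9) = 1/3.
Mira's threshold: (18−12)/(18−3) = 2/5.
1/3 < 2/5, so Mira binds and δ* = 2/5.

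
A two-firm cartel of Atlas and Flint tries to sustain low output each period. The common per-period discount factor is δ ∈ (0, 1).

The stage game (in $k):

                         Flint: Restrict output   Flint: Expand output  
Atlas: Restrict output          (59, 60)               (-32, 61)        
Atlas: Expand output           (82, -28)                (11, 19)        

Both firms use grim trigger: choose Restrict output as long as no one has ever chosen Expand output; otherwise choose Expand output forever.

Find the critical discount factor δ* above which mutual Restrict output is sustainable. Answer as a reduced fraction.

Atlas: cooperation gives 59 each period; deviation gives 82 once then 11 forever.
  59/(1−δ) ≥ 82 + 11δ/(1−δ) ⇒ δ ≥ 23/71.
Flint: cooperation gives 60 each period; deviation gives 61 once then 19 forever.
  δ ≥ 1/42.
Both must hold, so the binding constraint is Atlas's: δ ≥ 23/71.

23/71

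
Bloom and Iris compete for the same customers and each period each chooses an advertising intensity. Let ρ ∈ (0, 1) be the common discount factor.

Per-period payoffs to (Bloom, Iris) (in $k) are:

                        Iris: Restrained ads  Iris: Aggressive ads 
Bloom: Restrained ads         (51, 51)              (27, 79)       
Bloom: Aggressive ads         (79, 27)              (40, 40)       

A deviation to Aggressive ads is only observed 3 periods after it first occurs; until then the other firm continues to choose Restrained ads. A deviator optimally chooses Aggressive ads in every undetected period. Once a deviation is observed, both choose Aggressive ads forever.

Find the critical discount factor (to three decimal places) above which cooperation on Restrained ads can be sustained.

0.895

Deviating for the 3 undetected periods gains 79−51 = 28 per period over cooperation, then loses 51−40 = 11 per period forever once punishment starts.
Gain: 28(1 + ρ + … + ρ^2); loss: 11·ρ^3/(1−ρ).
No profitable deviation ⇔ 28(1−ρ^3) ≤ 11·ρ^3, i.e. ρ^3 ≥ 28/(28+11) = 28/39.
Hence ρ ≥ (28/39)^(1/3) ≈ 0.895.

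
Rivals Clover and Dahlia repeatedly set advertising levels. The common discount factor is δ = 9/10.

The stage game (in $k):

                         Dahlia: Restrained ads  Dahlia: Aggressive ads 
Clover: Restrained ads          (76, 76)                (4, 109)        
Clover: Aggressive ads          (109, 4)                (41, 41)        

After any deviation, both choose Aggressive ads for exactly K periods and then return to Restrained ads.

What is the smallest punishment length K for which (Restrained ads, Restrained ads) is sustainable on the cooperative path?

2

No profitable deviation requires (76−41)(δ+…+δ^K) ≥ 109−76, i.e. δ+…+δ^K ≥ 33/35 ≈ 0.9429.
With δ = 9/10, the partial sums are K=1: 0.9000, K=2: 1.7100.
K = 2 is the first length at which the sum reaches 0.9429.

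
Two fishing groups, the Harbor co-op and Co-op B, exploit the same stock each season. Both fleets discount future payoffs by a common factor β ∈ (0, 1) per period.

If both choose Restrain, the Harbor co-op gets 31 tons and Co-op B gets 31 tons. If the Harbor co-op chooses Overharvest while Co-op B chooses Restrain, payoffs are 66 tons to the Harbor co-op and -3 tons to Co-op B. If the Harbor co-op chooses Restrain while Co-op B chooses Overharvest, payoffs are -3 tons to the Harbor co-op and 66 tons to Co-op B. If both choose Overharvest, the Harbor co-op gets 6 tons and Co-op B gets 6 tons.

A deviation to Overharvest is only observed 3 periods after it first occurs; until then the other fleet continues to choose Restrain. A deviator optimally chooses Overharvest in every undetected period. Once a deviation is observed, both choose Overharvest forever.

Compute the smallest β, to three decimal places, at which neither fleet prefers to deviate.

Deviating for the 3 undetected periods gains 66−31 = 35 per period over cooperation, then loses 31−6 = 25 per period forever once punishment starts.
Gain: 35(1 + β + … + β^2); loss: 25·β^3/(1−β).
No profitable deviation ⇔ 35(1−β^3) ≤ 25·β^3, i.e. β^3 ≥ 35/(35+25) = 7/12.
Hence β ≥ (7/12)^(1/3) ≈ 0.836.

0.836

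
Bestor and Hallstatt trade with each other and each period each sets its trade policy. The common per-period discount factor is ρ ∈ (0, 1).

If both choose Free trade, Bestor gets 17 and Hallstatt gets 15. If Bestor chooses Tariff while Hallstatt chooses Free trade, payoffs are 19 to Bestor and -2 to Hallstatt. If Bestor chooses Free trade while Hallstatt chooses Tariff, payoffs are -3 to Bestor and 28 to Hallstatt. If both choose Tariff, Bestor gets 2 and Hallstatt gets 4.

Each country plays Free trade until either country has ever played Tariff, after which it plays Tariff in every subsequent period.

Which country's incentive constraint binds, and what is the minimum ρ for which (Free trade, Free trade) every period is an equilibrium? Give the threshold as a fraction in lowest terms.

Hallstatt; ρ ≥ 13/24

Bestor's threshold: (19−17)/(19−2) = 2/17.
Hallstatt's threshold: (28−15)/(28−4) = 13/24.
2/17 < 13/24, so Hallstatt binds and ρ* = 13/24.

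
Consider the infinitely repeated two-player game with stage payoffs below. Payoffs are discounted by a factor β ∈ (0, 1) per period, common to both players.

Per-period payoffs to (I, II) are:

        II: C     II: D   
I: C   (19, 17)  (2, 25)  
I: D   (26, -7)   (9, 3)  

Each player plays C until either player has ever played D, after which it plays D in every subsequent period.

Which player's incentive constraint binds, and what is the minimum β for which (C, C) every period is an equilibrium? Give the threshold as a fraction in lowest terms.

I's threshold: (26−19)/(26−9) = 7/17.
II's threshold: (25−17)/(25−3) = 4/11.
7/17 > 4/11, so I binds and β* = 7/17.

I; β ≥ 7/17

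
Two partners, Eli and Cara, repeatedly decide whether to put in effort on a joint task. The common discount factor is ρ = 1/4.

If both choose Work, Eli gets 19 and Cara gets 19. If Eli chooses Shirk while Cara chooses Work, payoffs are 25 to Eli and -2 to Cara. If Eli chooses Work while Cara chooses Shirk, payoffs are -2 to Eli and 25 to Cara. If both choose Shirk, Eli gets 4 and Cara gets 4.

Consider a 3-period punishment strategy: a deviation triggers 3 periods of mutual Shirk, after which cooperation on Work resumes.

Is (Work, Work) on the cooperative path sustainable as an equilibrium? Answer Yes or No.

A one-shot deviation gives 25 now, then 4 for 3 periods, then back to 19.
Gain from deviating: (25−19) today; loss: (19−4) in each of the next 3 periods.
No-deviation condition: (19−4)(ρ+…+ρ^3) ≥ 25−19, i.e. ρ+…+ρ^3 ≥ 2/5.
At ρ = 1/4: ρ+…+ρ^3 = 0.3281 < 0.4000.
So cooperation is not sustainable.

No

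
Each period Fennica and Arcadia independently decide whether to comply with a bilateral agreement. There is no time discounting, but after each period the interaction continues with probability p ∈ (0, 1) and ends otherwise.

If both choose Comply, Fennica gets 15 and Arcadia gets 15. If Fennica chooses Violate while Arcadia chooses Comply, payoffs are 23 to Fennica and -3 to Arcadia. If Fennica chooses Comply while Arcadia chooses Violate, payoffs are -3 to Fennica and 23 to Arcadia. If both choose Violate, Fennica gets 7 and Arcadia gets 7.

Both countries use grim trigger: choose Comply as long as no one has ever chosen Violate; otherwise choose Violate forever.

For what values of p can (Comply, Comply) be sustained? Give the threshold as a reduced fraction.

1/2

With no time discounting, the continuation probability p plays the role of the discount factor.
Grim-trigger IC: 15/(1−p) ≥ 23 + 7p/(1−p) ⇒ p ≥ (23−15)/(23−7) = 1/2.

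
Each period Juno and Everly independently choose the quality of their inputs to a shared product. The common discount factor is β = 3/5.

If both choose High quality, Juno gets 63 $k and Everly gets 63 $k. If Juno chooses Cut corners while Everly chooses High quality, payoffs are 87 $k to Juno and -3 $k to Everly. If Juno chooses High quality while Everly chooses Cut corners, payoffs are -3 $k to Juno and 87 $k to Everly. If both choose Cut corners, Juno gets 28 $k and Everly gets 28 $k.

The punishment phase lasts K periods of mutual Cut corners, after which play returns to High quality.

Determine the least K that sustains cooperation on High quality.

2

No profitable deviation requires (63−28)(β+…+β^K) ≥ 87−63, i.e. β+…+β^K ≥ 24/35 ≈ 0.6857.
With β = 3/5, the partial sums are K=1: 0.6000, K=2: 0.9600.
K = 2 is the first length at which the sum reaches 0.6857.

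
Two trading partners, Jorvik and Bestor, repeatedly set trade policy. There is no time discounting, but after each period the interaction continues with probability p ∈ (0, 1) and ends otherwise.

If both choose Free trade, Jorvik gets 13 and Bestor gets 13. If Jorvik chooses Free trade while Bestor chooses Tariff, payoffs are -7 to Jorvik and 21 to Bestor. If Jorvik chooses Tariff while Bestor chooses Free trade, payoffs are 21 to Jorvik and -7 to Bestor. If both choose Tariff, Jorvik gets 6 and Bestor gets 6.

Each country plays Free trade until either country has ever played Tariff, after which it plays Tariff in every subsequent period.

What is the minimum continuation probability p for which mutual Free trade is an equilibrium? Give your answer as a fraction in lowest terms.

8/15

Expected cooperation value is 13 + p·13 + p²·13 + … = 13/(1−p); deviation gives 21 + p·6/(1−p).
13 ≥ 21(1−p) + 6p ⇒ 15p ≥ 8 ⇒ p ≥ 8/15.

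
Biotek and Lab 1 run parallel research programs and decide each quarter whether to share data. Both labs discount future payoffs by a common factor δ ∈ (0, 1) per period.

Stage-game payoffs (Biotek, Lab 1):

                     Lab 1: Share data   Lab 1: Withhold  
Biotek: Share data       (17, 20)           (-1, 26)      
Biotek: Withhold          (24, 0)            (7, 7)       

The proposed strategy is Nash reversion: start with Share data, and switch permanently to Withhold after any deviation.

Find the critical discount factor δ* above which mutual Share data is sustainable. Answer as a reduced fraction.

7/17

For Biotek: deviation gain 24−17 = 7, per-period punishment loss 17−7 = 10. IC gives δ ≥ 7/17.
For Lab 1: gain 6, loss 13 per period, so δ ≥ 6/19.
The tighter constraint is Biotek's, so cooperation needs δ ≥ 7/17.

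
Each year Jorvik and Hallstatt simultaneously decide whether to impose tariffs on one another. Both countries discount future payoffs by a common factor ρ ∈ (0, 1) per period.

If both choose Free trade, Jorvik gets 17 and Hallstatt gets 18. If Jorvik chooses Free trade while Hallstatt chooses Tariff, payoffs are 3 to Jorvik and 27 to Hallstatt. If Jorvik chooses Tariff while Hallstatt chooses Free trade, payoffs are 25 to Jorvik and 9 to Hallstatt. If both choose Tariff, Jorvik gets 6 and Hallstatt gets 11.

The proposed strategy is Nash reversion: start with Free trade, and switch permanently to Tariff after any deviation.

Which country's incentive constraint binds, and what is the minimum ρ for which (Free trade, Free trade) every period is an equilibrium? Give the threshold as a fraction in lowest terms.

Hallstatt; ρ ≥ 9/16

For Jorvik: deviation gain 25−17 = 8, per-period punishment loss 17−6 = 11. IC gives ρ ≥ 8/19.
For Hallstatt: gain 9, loss 7 per period, so ρ ≥ 9/16.
The tighter constraint is Hallstatt's, so cooperation needs ρ ≥ 9/16.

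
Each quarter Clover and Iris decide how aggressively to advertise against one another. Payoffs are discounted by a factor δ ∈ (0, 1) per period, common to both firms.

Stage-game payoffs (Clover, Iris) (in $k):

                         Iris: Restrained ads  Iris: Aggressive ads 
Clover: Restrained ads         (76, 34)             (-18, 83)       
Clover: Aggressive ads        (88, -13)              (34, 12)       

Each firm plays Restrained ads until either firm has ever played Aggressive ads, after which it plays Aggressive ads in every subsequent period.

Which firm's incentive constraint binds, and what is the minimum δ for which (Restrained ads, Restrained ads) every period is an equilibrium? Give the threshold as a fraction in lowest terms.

Iris; δ ≥ 49/71

Clover's threshold: (88−76)/(88−34) = 2/9.
Iris's threshold: (83−34)/(83−12) = 49/71.
2/9 < 49/71, so Iris binds and δ* = 49/71.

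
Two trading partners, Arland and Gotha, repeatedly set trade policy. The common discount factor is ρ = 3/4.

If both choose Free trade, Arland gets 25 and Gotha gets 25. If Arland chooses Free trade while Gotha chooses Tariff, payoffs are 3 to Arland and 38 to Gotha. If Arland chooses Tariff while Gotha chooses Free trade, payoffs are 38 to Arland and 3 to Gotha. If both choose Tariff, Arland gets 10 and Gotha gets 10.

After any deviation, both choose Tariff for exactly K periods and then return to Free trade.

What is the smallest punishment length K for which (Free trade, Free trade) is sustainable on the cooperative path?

2

No profitable deviation requires (25−10)(ρ+…+ρ^K) ≥ 38−25, i.e. ρ+…+ρ^K ≥ 13/15 ≈ 0.8667.
With ρ = 3/4, the partial sums are K=1: 0.7500, K=2: 1.3125.
K = 2 is the first length at which the sum reaches 0.8667.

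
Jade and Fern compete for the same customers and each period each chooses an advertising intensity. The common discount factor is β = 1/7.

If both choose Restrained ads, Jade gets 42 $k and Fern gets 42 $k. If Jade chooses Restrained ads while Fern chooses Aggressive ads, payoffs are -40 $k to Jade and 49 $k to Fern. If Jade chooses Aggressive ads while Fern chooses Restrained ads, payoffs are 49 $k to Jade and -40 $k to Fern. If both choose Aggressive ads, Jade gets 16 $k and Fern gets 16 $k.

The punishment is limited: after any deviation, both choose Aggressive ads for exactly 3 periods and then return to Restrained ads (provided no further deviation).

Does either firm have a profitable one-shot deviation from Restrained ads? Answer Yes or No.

Yes

Comparing payoff streams over the 4 periods until play realigns: cooperate → 42(1+β+…+β^3); deviate → 49 + 16(β+…+β^3).
Cooperation is sustained iff (42−16)(β+…+β^3) ≥ 49−42.
β+…+β^3 = 1/7·(1−(1/7)^3)/(1−1/7) = 0.1662, and (49−42)/(42−16) = 0.2692.
0.1662 < 0.2692, so cooperation is not sustainable.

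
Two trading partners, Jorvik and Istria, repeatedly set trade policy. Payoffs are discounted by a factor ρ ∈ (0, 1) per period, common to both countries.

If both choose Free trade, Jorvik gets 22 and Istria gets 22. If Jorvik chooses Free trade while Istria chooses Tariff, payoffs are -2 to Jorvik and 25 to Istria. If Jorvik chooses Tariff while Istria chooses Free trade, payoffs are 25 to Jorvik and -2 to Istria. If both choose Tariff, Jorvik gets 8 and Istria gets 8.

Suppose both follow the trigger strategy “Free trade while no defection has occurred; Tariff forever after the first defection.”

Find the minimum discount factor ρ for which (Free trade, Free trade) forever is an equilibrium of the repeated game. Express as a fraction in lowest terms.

3/17

22/(1−ρ) ≥ 25 + 8ρ/(1−ρ)
22 ≥ 25 − 17ρ
ρ ≥ 3/17.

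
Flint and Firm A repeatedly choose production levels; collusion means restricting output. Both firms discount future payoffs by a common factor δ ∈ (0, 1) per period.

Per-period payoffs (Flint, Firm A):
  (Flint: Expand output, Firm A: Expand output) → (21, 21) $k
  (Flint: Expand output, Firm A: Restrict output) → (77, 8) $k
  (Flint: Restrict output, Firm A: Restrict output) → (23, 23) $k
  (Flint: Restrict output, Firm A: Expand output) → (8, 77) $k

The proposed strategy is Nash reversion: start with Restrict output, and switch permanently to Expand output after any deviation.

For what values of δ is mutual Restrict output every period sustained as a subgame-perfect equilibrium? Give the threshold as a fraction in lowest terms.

27/28

Cooperation forever yields 23 each period: 23/(1−δ).
Deviating yields 77 once, then 21 forever: 77 + 21δ/(1−δ).
No profitable deviation requires 23/(1−δ) ≥ 77 + 21δ/(1−δ).
Multiplying by (1−δ): 23 ≥ 77(1−δ) + 21δ = 77 − 56δ.
So 56δ ≥ 54, i.e. δ ≥ 54/56 = 27/28.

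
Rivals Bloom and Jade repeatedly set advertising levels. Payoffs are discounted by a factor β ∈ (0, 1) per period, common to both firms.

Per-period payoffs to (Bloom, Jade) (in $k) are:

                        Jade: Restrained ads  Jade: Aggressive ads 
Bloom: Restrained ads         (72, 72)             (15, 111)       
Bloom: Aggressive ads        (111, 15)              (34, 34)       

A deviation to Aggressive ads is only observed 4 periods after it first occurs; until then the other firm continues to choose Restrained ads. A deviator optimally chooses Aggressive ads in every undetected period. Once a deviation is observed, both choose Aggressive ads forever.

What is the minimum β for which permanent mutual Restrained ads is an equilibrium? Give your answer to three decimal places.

The best deviation is to choose Aggressive ads for all 4 undetected periods, earning 111 each, then 34 forever once detected.
Deviation value: 111(1−β^4)/(1−β) + 34β^4/(1−β); cooperation value: 72/(1−β).
IC: 72 ≥ 111(1−β^4) + 34β^4 = 111 − 77β^4.
So β^4 ≥ 39/77, giving β ≥ (39/77)^(1/4) ≈ 0.844.

0.844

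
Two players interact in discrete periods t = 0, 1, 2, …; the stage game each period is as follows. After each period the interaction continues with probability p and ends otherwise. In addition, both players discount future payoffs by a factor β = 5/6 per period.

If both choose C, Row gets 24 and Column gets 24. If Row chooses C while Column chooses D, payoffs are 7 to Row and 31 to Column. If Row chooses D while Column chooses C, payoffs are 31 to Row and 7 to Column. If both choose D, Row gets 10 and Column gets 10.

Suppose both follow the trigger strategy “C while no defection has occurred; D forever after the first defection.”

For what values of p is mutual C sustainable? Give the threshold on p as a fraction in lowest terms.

Expected continuation weight on next period's payoff is β·p = 5/6·p, which plays the role of the discount factor.
Cooperation requires 5/6·p ≥ (31−24)/(31−10) = 1/3, hence p ≥ 2/5.

2/5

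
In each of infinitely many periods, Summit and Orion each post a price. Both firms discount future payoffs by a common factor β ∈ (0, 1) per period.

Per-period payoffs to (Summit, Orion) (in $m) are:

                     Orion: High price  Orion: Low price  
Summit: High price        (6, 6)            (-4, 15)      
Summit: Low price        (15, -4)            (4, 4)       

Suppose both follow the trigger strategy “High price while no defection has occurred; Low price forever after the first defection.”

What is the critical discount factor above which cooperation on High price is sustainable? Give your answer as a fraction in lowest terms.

6/(1−β) ≥ 15 + 4β/(1−β)
6 ≥ 15 − 11β
β ≥ 9/11.

9/11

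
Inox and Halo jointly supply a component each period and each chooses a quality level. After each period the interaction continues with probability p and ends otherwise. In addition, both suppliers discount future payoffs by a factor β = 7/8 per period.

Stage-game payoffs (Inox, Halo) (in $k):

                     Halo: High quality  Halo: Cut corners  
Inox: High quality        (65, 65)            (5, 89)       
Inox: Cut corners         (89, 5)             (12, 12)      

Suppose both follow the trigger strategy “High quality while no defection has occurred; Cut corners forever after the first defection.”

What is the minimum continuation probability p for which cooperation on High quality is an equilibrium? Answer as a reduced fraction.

With continuation probability p and discount β, the effective per-period discount factor is βp.
Grim-trigger IC: βp ≥ (89−65)/(89−12) = 24/77.
So p ≥ (24/77)/(7/8) = 192/539.

192/539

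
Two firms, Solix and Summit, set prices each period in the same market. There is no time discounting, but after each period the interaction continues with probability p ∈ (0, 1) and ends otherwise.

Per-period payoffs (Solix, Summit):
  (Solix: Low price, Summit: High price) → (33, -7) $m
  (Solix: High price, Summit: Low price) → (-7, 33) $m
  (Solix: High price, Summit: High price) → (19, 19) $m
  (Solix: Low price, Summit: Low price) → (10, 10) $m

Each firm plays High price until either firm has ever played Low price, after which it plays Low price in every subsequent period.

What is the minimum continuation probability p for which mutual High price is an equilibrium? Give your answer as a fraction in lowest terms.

14/23

Expected cooperation value is 19 + p·19 + p²·19 + … = 19/(1−p); deviation gives 33 + p·10/(1−p).
19 ≥ 33(1−p) + 10p ⇒ 23p ≥ 14 ⇒ p ≥ 14/23.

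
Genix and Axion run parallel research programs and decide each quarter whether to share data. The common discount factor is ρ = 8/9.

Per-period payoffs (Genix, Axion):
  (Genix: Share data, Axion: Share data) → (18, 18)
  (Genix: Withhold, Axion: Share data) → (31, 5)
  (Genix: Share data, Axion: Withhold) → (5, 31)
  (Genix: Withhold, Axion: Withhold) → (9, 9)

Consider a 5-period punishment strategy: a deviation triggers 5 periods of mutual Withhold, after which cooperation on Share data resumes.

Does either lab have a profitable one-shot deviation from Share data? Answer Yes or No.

IC: ρ+…+ρ^5 ≥ (31−18)/(18−9) = 13/9.
At ρ = 8/9: partial sum = 3.5606 ≥ 1.4444. Cooperation sustainable.

No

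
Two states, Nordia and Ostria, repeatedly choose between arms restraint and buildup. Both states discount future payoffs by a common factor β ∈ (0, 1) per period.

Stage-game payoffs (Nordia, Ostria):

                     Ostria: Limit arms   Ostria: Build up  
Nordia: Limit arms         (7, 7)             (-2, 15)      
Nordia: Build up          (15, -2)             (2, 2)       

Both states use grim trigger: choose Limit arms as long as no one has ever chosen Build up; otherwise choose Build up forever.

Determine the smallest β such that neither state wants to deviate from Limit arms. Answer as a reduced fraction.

Cooperation forever yields 7 each period: 7/(1−β).
Deviating yields 15 once, then 2 forever: 15 + 2β/(1−β).
No profitable deviation requires 7/(1−β) ≥ 15 + 2β/(1−β).
Multiplying by (1−β): 7 ≥ 15(1−β) + 2β = 15 − 13β.
So 13β ≥ 8, i.e. β ≥ 8/13.

8/13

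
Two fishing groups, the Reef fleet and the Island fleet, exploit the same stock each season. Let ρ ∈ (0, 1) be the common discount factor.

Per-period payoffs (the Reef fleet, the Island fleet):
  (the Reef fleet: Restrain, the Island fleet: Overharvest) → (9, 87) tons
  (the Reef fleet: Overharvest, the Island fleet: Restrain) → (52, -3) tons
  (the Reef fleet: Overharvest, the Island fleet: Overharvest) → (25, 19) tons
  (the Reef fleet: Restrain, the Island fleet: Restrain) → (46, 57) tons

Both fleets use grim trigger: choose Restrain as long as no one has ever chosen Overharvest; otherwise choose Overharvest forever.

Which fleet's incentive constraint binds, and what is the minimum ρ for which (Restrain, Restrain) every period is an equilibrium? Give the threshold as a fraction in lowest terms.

the Island fleet; ρ ≥ 15/34

the Reef fleet's threshold: (52−46)/(52−25) = 2/9.
the Island fleet's threshold: (87−57)/(87−19) = 15/34.
2/9 < 15/34, so the Island fleet binds and ρ* = 15/34.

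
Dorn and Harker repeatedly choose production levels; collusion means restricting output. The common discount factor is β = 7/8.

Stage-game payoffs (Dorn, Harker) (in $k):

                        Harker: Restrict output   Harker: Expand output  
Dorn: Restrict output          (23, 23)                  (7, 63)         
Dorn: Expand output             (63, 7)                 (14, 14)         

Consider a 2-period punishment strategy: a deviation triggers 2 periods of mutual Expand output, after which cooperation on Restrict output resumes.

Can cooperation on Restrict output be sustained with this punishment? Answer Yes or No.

A one-shot deviation gives 63 now, then 14 for 2 periods, then back to 23.
Gain from deviating: (63−23) today; loss: (23−14) in each of the next 2 periods.
No-deviation condition: (23−14)(β+…+β^2) ≥ 63−23, i.e. β+…+β^2 ≥ 40/9.
At β = 7/8: β+…+β^2 = 1.6406 < 4.4444.
So cooperation is not sustainable.

No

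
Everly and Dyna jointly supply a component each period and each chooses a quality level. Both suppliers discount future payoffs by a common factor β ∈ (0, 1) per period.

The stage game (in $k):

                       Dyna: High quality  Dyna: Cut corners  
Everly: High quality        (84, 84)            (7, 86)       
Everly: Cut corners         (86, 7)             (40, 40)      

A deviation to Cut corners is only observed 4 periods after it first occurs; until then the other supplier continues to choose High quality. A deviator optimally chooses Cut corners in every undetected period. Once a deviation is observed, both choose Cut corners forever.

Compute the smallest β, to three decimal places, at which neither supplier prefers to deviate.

0.457

A deviator earns 86 for 4 periods, then 40 forever; cooperating earns 84 forever. Multiplying the IC by (1−β):
84 ≥ 86(1−β^4) + 40β^4, so 46·β^4 ≥ 2 and β^4 ≥ 1/23.
β ≥ (1/23)^(1/4) ≈ 0.457.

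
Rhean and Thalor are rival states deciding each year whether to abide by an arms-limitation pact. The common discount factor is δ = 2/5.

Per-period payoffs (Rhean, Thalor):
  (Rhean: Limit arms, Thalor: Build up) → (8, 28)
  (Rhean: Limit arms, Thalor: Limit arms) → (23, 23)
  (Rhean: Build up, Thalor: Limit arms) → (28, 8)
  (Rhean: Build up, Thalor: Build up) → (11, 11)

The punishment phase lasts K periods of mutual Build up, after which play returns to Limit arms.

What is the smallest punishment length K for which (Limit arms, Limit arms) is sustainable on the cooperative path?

2

IC: δ(1−δ^K)/(1−δ) ≥ (28−23)/(23−11) = 5/12.
With δ = 2/5: need 1 − δ^K ≥ 5/12·(1−2/5)/(2/5), i.e. δ^K ≤ 0.3750.
Since (2/5)^1 = 0.4000 and (2/5)^2 = 0.1600, the smallest such K is 2.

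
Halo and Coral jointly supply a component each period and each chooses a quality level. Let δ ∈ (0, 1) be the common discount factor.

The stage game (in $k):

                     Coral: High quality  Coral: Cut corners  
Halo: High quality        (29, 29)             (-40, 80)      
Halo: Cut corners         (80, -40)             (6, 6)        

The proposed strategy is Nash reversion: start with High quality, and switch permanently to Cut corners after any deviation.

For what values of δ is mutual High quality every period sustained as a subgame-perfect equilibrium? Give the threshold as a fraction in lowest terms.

51/74

Cooperation forever yields 29 each period: 29/(1−δ).
Deviating yields 80 once, then 6 forever: 80 + 6δ/(1−δ).
No profitable deviation requires 29/(1−δ) ≥ 80 + 6δ/(1−δ).
Multiplying by (1−δ): 29 ≥ 80(1−δ) + 6δ = 80 − 74δ.
So 74δ ≥ 51, i.e. δ ≥ 51/74.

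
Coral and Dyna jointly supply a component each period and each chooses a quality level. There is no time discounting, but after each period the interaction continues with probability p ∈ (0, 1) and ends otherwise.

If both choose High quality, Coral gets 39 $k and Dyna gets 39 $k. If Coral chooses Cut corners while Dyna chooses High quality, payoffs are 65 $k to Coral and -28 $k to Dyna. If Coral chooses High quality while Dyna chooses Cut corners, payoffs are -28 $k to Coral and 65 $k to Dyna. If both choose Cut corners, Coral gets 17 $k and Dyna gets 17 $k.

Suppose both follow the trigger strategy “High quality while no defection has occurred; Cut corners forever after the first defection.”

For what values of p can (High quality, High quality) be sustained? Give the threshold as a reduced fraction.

Expected cooperation value is 39 + p·39 + p²·39 + … = 39/(1−p); deviation gives 65 + p·17/(1−p).
39 ≥ 65(1−p) + 17p ⇒ 48p ≥ 26 ⇒ p ≥ 26/48 = 13/24.

13/24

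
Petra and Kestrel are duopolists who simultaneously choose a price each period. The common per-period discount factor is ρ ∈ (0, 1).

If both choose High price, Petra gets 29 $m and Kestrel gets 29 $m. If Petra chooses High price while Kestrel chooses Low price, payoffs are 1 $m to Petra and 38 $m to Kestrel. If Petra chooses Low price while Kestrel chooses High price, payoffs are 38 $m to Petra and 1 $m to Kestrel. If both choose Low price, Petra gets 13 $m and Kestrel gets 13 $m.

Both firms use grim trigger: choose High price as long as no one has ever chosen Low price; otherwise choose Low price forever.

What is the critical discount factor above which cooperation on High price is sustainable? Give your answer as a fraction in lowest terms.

Under grim trigger the critical discount factor is (T−C)/(T−P) with T = 38, C = 29, P = 13.
ρ* = (38−29)/(38−13) = 9/25.

9/25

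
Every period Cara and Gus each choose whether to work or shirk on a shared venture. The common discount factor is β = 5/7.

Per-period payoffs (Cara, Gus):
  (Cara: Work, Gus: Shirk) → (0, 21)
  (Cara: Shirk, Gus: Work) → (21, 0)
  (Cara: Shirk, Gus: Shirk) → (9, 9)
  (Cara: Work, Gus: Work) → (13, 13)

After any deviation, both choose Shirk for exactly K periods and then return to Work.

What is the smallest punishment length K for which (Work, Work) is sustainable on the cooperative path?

Need Σ_{k=1}^{K} β^k ≥ (21−13)/(13−9) = 2.0000 at β = 5/7.
At K = 4 the sum is 1.8492 < 2.0000; at K = 5 it is 2.0352 ≥ 2.0000.
So the minimum punishment length is K = 5.

5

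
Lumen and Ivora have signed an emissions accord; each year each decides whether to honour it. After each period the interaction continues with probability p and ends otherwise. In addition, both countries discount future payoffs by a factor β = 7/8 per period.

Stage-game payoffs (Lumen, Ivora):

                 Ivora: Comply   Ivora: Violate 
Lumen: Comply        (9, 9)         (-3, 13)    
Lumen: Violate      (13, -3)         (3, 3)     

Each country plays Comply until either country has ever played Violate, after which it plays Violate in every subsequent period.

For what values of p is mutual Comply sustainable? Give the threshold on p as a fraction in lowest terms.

Expected continuation weight on next period's payoff is β·p = 7/8·p, which plays the role of the discount factor.
Cooperation requires 7/8·p ≥ (13−9)/(13−3) = 2/5, hence p ≥ 16/35.

16/35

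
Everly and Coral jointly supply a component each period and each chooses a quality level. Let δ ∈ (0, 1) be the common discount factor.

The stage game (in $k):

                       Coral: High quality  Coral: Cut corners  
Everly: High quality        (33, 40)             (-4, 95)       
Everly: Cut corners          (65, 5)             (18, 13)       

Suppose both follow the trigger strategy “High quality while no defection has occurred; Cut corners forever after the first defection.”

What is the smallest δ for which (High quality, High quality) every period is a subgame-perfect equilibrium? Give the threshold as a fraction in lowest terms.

32/47

Everly's threshold: (65−33)/(65−18) = 32/47.
Coral's threshold: (95−40)/(95−13) = 55/82.
32/47 > 55/82, so Everly binds and δ* = 32/47.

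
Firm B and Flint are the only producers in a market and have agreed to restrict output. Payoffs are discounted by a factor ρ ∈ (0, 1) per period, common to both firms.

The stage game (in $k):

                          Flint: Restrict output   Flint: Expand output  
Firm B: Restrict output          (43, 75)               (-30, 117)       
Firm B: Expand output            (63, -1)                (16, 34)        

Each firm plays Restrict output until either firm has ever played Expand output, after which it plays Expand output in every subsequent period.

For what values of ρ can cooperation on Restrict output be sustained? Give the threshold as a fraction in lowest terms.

Firm B's threshold: (63−43)/(63−16) = 20/47.
Flint's threshold: (117−75)/(117−34) = 42/83.
20/47 < 42/83, so Flint binds and ρ* = 42/83.

42/83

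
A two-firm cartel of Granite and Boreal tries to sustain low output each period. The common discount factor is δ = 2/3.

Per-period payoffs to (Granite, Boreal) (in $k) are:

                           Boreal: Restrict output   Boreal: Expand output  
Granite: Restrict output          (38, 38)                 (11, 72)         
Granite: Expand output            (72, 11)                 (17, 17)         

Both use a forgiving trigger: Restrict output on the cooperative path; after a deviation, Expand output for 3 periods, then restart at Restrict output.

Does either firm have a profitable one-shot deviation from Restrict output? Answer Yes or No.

A one-shot deviation gives 72 now, then 17 for 3 periods, then back to 38.
Gain from deviating: (72−38) today; loss: (38−17) in each of the next 3 periods.
No-deviation condition: (38−17)(δ+…+δ^3) ≥ 72−38, i.e. δ+…+δ^3 ≥ 34/21.
At δ = 2/3: δ+…+δ^3 = 1.4074 < 1.6190.
So cooperation is not sustainable.

Yes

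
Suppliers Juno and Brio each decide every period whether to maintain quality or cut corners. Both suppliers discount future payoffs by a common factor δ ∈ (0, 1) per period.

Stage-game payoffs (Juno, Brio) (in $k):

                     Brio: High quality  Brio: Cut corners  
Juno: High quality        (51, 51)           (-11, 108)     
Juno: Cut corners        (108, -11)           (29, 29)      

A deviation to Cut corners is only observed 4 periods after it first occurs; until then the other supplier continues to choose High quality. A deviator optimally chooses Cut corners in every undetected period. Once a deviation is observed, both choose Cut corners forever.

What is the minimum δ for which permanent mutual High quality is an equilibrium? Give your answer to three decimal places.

0.922

Deviating for the 4 undetected periods gains 108−51 = 57 per period over cooperation, then loses 51−29 = 22 per period forever once punishment starts.
Gain: 57(1 + δ + … + δ^3); loss: 22·δ^4/(1−δ).
No profitable deviation ⇔ 57(1−δ^4) ≤ 22·δ^4, i.e. δ^4 ≥ 57/(57+22) = 57/79.
Hence δ ≥ (57/79)^(1/4) ≈ 0.922.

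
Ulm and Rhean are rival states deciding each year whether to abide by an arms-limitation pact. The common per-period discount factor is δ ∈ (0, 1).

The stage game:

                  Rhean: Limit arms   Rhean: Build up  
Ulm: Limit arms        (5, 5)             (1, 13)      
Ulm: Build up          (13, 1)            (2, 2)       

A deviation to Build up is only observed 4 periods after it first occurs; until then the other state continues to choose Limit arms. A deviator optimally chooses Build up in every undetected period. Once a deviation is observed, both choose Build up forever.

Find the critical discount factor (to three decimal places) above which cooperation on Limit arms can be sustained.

A deviator earns 13 for 4 periods, then 2 forever; cooperating earns 5 forever. Multiplying the IC by (1−δ):
5 ≥ 13(1−δ^4) + 2δ^4, so 11·δ^4 ≥ 8 and δ^4 ≥ 8/11.
δ ≥ (8/11)^(1/4) ≈ 0.923.

0.923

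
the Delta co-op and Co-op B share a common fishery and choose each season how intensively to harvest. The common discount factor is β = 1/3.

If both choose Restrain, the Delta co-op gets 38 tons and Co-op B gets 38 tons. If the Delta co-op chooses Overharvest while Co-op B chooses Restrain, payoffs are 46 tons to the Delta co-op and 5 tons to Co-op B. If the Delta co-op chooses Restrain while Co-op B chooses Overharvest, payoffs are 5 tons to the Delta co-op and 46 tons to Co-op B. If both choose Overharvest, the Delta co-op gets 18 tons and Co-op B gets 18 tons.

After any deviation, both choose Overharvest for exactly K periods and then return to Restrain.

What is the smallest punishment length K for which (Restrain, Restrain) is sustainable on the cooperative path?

2

No profitable deviation requires (38−18)(β+…+β^K) ≥ 46−38, i.e. β+…+β^K ≥ 2/5 ≈ 0.4000.
With β = 1/3, the partial sums are K=1: 0.3333, K=2: 0.4444.
K = 2 is the first length at which the sum reaches 0.4000.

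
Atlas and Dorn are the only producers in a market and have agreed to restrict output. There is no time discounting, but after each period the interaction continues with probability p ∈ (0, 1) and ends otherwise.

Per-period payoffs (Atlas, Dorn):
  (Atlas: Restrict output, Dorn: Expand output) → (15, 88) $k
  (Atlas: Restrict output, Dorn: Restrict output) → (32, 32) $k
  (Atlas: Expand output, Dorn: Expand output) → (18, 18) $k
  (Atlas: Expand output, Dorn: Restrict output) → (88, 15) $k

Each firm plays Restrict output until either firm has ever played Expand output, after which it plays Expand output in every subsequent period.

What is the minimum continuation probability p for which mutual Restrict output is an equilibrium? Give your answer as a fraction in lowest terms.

With no time discounting, the continuation probability p plays the role of the discount factor.
Grim-trigger IC: 32/(1−p) ≥ 88 + 18p/(1−p) ⇒ p ≥ (88−32)/(88−18) = 4/5.

4/5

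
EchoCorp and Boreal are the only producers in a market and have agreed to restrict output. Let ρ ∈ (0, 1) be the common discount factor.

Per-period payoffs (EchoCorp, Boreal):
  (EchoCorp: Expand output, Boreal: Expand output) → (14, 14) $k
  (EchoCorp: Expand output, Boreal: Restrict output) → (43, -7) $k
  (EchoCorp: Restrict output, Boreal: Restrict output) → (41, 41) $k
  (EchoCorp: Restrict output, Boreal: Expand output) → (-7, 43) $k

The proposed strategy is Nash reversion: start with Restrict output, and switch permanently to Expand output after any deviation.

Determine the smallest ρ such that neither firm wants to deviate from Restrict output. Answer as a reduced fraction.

2/29

Under grim trigger the critical discount factor is (T−C)/(T−P) with T = 43, C = 41, P = 14.
ρ* = (43−41)/(43−14) = 2/29.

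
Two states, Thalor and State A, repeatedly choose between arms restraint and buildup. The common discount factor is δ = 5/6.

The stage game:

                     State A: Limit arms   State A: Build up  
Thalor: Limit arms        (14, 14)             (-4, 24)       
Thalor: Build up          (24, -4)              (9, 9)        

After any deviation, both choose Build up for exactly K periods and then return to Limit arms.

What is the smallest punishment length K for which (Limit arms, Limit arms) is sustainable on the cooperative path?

3

Need Σ_{k=1}^{K} δ^k ≥ (24−14)/(14−9) = 2.0000 at δ = 5/6.
At K = 2 the sum is 1.5278 < 2.0000; at K = 3 it is 2.1065 ≥ 2.0000.
So the minimum punishment length is K = 3.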